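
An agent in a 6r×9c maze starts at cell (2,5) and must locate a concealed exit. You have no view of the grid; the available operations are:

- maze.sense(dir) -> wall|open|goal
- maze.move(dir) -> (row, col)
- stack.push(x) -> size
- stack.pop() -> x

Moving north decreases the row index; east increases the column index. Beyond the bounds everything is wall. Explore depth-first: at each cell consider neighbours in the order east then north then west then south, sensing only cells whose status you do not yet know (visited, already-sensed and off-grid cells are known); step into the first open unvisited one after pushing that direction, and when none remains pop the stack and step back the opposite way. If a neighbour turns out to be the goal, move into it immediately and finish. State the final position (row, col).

==> maze.sense(dir: east)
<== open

==> stack.push(x: east)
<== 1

==> maze.move(dir: east)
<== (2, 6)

==> maze.sense(dir: east)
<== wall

==> maze.sense(dir: north)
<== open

==> stack.push(x: north)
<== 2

==> maze.move(dir: north)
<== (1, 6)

==> maze.sense(dir: east)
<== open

==> stack.push(x: east)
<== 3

==> maze.move(dir: east)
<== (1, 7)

==> maze.sense(dir: east)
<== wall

==> maze.sense(dir: north)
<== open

==> stack.push(x: north)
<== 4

==> maze.move(dir: north)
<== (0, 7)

==> maze.sense(dir: east)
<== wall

==> maze.sense(dir: west)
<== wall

==> stack.pop()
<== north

==> maze.move(dir: south)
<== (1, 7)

==> stack.pop()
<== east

==> maze.move(dir: west)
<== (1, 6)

==> maze.sense(dir: west)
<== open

==> stack.push(x: west)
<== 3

==> maze.move(dir: west)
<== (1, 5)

==> maze.sense(dir: north)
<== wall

==> maze.sense(dir: west)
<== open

==> stack.push(x: west)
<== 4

==> maze.move(dir: west)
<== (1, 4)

==> maze.sense(dir: north)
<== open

==> stack.push(x: north)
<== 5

==> maze.move(dir: north)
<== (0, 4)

==> maze.sense(dir: west)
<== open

==> stack.push(x: west)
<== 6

==> maze.move(dir: west)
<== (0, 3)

==> maze.sense(dir: west)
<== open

==> stack.push(x: west)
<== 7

==> maze.move(dir: west)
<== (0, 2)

==> maze.sense(dir: west)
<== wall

==> maze.sense(dir: south)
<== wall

==> stack.pop()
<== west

==> maze.move(dir: east)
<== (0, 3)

==> maze.sense(dir: south)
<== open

==> stack.push(x: south)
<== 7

==> maze.move(dir: south)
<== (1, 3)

==> maze.sense(dir: south)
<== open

==> stack.push(x: south)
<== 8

==> maze.move(dir: south)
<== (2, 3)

==> maze.sense(dir: east)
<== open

==> stack.push(x: east)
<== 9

==> maze.move(dir: east)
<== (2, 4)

==> maze.sense(dir: south)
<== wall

==> stack.pop()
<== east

==> maze.move(dir: west)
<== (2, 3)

==> maze.sense(dir: west)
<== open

==> stack.push(x: west)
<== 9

==> maze.move(dir: west)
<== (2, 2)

==> maze.sense(dir: west)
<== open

==> stack.push(x: west)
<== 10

==> maze.move(dir: west)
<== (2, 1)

==> maze.sense(dir: north)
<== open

==> stack.push(x: north)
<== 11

==> maze.move(dir: north)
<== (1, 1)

==> maze.sense(dir: west)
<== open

==> stack.push(x: west)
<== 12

==> maze.move(dir: west)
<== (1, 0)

==> maze.sense(dir: north)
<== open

==> stack.push(x: north)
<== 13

==> maze.move(dir: north)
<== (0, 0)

==> stack.pop()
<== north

==> maze.move(dir: south)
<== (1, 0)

==> maze.sense(dir: south)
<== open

==> stack.push(x: south)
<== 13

==> maze.move(dir: south)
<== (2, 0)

==> maze.sense(dir: south)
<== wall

==> stack.pop()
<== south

==> maze.move(dir: north)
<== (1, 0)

==> stack.pop()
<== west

==> maze.move(dir: east)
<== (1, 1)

==> stack.pop()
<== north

==> maze.move(dir: south)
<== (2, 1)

==> maze.sense(dir: south)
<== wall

==> stack.pop()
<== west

==> maze.move(dir: east)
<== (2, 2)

==> maze.sense(dir: south)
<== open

==> stack.push(x: south)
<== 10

==> maze.move(dir: south)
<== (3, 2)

==> maze.sense(dir: east)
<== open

==> stack.push(x: east)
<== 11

==> maze.move(dir: east)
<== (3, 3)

==> maze.sense(dir: south)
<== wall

==> stack.pop()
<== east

==> maze.move(dir: west)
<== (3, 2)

==> maze.sense(dir: south)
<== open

==> stack.push(x: south)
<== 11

==> maze.move(dir: south)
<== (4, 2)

==> maze.sense(dir: west)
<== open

==> stack.push(x: west)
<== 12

==> maze.move(dir: west)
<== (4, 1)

==> maze.sense(dir: west)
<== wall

==> maze.sense(dir: south)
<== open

==> stack.push(x: south)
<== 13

==> maze.move(dir: south)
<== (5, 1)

==> maze.sense(dir: east)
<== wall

==> maze.sense(dir: west)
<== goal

==> maze.move(dir: west)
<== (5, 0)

Answer: (5, 0)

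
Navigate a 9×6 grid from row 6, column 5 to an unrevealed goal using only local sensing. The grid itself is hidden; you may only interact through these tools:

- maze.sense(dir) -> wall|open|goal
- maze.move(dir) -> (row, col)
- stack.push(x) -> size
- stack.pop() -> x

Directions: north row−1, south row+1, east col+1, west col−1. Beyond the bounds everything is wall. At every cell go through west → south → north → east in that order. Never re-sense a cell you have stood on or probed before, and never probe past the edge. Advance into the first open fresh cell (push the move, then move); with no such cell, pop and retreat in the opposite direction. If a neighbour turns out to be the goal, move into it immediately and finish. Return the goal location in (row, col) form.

% maze.sense west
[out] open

% stack.push west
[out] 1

% maze.move west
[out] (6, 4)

% maze.sense west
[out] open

% stack.push west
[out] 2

% maze.move west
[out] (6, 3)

% maze.sense west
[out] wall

% maze.sense south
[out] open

% stack.push south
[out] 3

% maze.move south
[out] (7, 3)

% maze.sense west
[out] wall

% maze.sense south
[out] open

% stack.push south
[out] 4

% maze.move south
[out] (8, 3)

% maze.sense west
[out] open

% stack.push west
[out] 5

% maze.move west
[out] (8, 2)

% maze.sense west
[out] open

% stack.push west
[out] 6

% maze.move west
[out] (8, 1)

% maze.sense west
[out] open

% stack.push west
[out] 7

% maze.move west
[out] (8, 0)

% maze.sense north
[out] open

% stack.push north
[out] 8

% maze.move north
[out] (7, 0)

% maze.sense north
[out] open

% stack.push north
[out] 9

% maze.move north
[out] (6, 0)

% maze.sense north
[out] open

% stack.push north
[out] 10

% maze.move north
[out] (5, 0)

% maze.sense north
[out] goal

% maze.move north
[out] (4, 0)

Answer: (4, 0)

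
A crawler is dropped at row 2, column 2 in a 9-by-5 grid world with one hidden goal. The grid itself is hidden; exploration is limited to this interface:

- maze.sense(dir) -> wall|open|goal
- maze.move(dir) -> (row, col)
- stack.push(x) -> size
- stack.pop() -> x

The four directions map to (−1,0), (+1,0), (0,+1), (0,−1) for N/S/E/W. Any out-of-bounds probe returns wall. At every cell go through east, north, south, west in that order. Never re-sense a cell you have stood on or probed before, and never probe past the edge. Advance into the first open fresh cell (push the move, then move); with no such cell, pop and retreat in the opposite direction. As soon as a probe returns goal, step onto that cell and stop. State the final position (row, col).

Then sense passing dir='east', : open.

Now I run push passing x='east', which returns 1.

I invoke move passing dir='east', giving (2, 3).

Calling sense passing dir='east', and see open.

Invoking push passing x='east', : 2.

I use move passing dir='east', : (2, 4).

Using sense passing dir='north', which returns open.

Using push passing x='north', — result: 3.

I run move passing dir='north', giving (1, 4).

Using sense passing dir='north', giving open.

Invoking push passing x='north', : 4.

I call move passing dir='north', and observe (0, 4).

I use sense passing dir='west', giving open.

Invoking push passing x='west', and observe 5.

Then move passing dir='west', yielding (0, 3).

Using sense passing dir='south', and observe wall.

I use sense passing dir='west', and observe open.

I invoke push passing x='west', : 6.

I call move passing dir='west', which returns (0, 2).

Using sense passing dir='south', and see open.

I try push passing x='south', which returns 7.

I use move passing dir='south', and get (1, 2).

Next I call sense passing dir='west', yielding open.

I use push passing x='west', and get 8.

I call move passing dir='west', yielding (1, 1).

Using sense passing dir='north', and see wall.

I try sense passing dir='south', : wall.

Next I call sense passing dir='west', : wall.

I run pop, and observe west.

Using move passing dir='east', and see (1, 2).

I try pop(), : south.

Now I run move passing dir='north', yielding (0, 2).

Invoking pop, and get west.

Calling move passing dir='east', and get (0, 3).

Next I call pop(), and observe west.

I invoke move passing dir='east', yielding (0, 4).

Invoking pop(), → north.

Then move passing dir='south', → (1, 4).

Then pop(), giving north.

Now I run move passing dir='south', giving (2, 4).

I run sense passing dir='south', which returns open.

Calling push passing x='south', giving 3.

I invoke move passing dir='south', yielding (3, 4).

I try sense passing dir='south', and see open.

I invoke push passing x='south', which returns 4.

I try move passing dir='south', which returns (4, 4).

Invoking sense passing dir='south', → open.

Using push passing x='south', which returns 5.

I call move passing dir='south', which returns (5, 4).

Then sense passing dir='south', — result: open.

Using push passing x='south', and see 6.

I use move passing dir='south', and get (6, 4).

Then sense passing dir='south', which returns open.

I try push passing x='south', giving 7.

Using move passing dir='south', and get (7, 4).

Now I run sense passing dir='south', and see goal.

I try move passing dir='south', and observe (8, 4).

Answer: (8, 4)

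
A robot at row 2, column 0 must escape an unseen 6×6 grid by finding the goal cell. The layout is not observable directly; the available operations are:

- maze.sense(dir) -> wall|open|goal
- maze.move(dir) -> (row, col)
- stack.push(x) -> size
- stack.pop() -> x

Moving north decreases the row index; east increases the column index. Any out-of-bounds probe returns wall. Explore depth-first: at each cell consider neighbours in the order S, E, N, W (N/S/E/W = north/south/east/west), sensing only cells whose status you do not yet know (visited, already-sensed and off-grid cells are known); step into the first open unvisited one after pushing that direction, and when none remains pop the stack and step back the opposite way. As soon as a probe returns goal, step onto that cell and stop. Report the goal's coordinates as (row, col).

% 1. maze.sense(dir→south) ~> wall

% 2. maze.sense(dir→east) ~> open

% 3. stack.push(x→east) ~> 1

% 4. maze.move(dir→east) ~> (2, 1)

% 5. maze.sense(dir→south) ~> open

% 6. stack.push(x→south) ~> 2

% 7. maze.move(dir→south) ~> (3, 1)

% 8. maze.sense(dir→south) ~> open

% 9. stack.push(x→south) ~> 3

% 10. maze.move(dir→south) ~> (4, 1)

% 11. maze.sense(dir→south) ~> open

% 12. stack.push(x→south) ~> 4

% 13. maze.move(dir→south) ~> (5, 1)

% 14. maze.sense(dir→east) ~> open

% 15. stack.push(x→east) ~> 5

% 16. maze.move(dir→east) ~> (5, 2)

% 17. maze.sense(dir→east) ~> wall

% 18. maze.sense(dir→north) ~> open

% 19. stack.push(x→north) ~> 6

% 20. maze.move(dir→north) ~> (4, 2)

% 21. maze.sense(dir→east) ~> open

% 22. stack.push(x→east) ~> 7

% 23. maze.move(dir→east) ~> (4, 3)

% 24. maze.sense(dir→east) ~> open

% 25. stack.push(x→east) ~> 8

% 26. maze.move(dir→east) ~> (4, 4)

% 27. maze.sense(dir→south) ~> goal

% 28. maze.move(dir→south) ~> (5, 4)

Answer: (5, 4)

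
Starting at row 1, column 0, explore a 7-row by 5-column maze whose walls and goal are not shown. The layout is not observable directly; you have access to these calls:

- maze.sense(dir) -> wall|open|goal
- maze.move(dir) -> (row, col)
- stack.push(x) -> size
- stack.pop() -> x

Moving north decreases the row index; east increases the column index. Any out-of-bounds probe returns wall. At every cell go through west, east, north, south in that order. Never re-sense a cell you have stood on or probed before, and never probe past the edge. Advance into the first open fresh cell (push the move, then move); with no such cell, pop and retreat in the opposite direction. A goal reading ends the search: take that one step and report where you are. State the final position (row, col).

I call maze.sense using dir→east, : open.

Then stack.push using x→east, and see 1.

Using maze.move using dir→east, : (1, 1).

Now I run maze.sense using dir→east, and observe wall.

Next I call maze.sense using dir→north, and see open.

I use stack.push using x→north, → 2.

I use maze.move using dir→north, and observe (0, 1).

Now I run maze.sense using dir→west, and see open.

Then stack.push using x→west, : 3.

I call maze.move using dir→west, and see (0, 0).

I use stack.pop(), and see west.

Next I call maze.move using dir→east, and observe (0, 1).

Next I call maze.sense using dir→east, → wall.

Invoking stack.pop(), and observe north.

Using maze.move using dir→south, yielding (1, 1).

I run maze.sense using dir→south, and observe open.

I call stack.push using x→south, yielding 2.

Next I call maze.move using dir→south, giving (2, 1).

Calling maze.sense using dir→west, yielding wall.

I run maze.sense using dir→east, and observe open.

Next I call stack.push using x→east, and see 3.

Now I run maze.move using dir→east, which returns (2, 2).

Now I run maze.sense using dir→east, and see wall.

I invoke maze.sense using dir→south, which returns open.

Calling stack.push using x→south, yielding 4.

Calling maze.move using dir→south, giving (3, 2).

Invoking maze.sense using dir→west, → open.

Invoking stack.push using x→west, → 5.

Then maze.move using dir→west, and get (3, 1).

Invoking maze.sense using dir→west, which returns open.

I invoke stack.push using x→west, which returns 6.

I invoke maze.move using dir→west, → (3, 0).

Now I run maze.sense using dir→south, yielding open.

I invoke stack.push using x→south, and see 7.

I run maze.move using dir→south, — result: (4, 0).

Using maze.sense using dir→east, which returns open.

I invoke stack.push using x→east, → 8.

I call maze.move using dir→east, and get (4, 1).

Next I call maze.sense using dir→east, which returns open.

Now I run stack.push using x→east, → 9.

I use maze.move using dir→east, yielding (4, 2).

Invoking maze.sense using dir→east, : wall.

Now I run maze.sense using dir→south, and observe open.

I use stack.push using x→south, → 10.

Invoking maze.move using dir→south, : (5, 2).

I invoke maze.sense using dir→west, → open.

Calling stack.push using x→west, giving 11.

I run maze.move using dir→west, and observe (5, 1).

I try maze.sense using dir→west, → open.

Now I run stack.push using x→west, : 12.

Now I run maze.move using dir→west, and see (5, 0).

I call maze.sense using dir→south, and get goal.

I try maze.move using dir→south, — result: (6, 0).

Answer: (6, 0)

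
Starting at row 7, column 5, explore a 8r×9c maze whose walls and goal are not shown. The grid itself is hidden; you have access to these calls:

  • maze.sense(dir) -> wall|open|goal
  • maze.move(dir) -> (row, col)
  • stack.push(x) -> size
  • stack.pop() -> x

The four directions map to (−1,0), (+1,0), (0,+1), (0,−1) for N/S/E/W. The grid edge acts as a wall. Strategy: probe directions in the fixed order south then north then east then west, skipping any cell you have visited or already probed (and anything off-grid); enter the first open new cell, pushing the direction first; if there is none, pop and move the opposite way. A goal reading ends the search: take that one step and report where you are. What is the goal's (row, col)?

// maze.sense(dir: north) : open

// stack.push(x: north) : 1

// maze.move(dir: north) : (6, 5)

// maze.sense(dir: north) : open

// stack.push(x: north) : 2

// maze.move(dir: north) : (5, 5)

// maze.sense(dir: north) : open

// stack.push(x: north) : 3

// maze.move(dir: north) : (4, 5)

// maze.sense(dir: north) : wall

// maze.sense(dir: east) : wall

// maze.sense(dir: west) : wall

// stack.pop() : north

// maze.move(dir: south) : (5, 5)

// maze.sense(dir: east) : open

// stack.push(x: east) : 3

// maze.move(dir: east) : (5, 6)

// maze.sense(dir: south) : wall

// maze.sense(dir: east) : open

// stack.push(x: east) : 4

// maze.move(dir: east) : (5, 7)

// maze.sense(dir: south) : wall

// maze.sense(dir: north) : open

// stack.push(x: north) : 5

// maze.move(dir: north) : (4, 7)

// maze.sense(dir: north) : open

// stack.push(x: north) : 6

// maze.move(dir: north) : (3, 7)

// maze.sense(dir: north) : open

// stack.push(x: north) : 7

// maze.move(dir: north) : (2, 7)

// maze.sense(dir: north) : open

// stack.push(x: north) : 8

// maze.move(dir: north) : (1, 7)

// maze.sense(dir: north) : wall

// maze.sense(dir: east) : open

// stack.push(x: east) : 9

// maze.move(dir: east) : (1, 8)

// maze.sense(dir: south) : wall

// maze.sense(dir: north) : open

// stack.push(x: north) : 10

// maze.move(dir: north) : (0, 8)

// stack.pop() : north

// maze.move(dir: south) : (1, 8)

// stack.pop() : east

// maze.move(dir: west) : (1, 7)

// maze.sense(dir: west) : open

// stack.push(x: west) : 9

// maze.move(dir: west) : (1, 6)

// maze.sense(dir: south) : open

// stack.push(x: south) : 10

// maze.move(dir: south) : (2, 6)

// maze.sense(dir: south) : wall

// maze.sense(dir: west) : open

// stack.push(x: west) : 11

// maze.move(dir: west) : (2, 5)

// maze.sense(dir: north) : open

// stack.push(x: north) : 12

// maze.move(dir: north) : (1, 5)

// maze.sense(dir: north) : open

// stack.push(x: north) : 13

// maze.move(dir: north) : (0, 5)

// maze.sense(dir: east) : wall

// maze.sense(dir: west) : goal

// maze.move(dir: west) : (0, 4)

Answer: (0, 4)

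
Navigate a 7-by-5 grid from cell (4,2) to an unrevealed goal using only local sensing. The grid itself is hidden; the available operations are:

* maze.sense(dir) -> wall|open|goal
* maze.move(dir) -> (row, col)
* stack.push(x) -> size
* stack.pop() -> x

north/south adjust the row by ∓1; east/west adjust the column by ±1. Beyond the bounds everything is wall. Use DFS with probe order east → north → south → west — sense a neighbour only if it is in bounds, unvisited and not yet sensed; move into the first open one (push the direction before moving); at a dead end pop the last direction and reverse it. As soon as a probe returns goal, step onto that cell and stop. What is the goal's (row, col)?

CALL maze.sense[dir→east]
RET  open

CALL stack.push[x→east]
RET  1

CALL maze.move[dir→east]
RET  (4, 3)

CALL maze.sense[dir→east]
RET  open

CALL stack.push[x→east]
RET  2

CALL maze.move[dir→east]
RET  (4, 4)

CALL maze.sense[dir→north]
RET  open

CALL stack.push[x→north]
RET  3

CALL maze.move[dir→north]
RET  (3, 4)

CALL maze.sense[dir→north]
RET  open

CALL stack.push[x→north]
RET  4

CALL maze.move[dir→north]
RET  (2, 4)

CALL maze.sense[dir→north]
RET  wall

CALL maze.sense[dir→west]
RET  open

CALL stack.push[x→west]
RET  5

CALL maze.move[dir→west]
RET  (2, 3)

CALL maze.sense[dir→north]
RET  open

CALL stack.push[x→north]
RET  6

CALL maze.move[dir→north]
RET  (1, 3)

CALL maze.sense[dir→north]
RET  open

CALL stack.push[x→north]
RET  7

CALL maze.move[dir→north]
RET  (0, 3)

CALL maze.sense[dir→east]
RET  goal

CALL maze.move[dir→east]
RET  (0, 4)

Answer: (0, 4)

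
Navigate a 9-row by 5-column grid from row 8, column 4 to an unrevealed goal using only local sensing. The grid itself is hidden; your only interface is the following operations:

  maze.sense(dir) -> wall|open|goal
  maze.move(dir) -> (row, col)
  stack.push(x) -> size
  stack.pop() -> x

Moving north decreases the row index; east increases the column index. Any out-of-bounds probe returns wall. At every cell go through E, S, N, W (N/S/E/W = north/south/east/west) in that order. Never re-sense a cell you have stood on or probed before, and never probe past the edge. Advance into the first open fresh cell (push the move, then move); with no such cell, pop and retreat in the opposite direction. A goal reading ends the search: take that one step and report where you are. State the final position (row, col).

% 1. maze.sense(dir: north) => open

% 2. stack.push(x: north) => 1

% 3. maze.move(dir: north) => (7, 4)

% 4. maze.sense(dir: north) => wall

% 5. maze.sense(dir: west) => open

% 6. stack.push(x: west) => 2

% 7. maze.move(dir: west) => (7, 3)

% 8. maze.sense(dir: south) => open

% 9. stack.push(x: south) => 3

% 10. maze.move(dir: south) => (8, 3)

% 11. maze.sense(dir: west) => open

% 12. stack.push(x: west) => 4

% 13. maze.move(dir: west) => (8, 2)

% 14. maze.sense(dir: north) => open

% 15. stack.push(x: north) => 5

% 16. maze.move(dir: north) => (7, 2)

% 17. maze.sense(dir: north) => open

% 18. stack.push(x: north) => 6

% 19. maze.move(dir: north) => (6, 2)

% 20. maze.sense(dir: east) => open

% 21. stack.push(x: east) => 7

% 22. maze.move(dir: east) => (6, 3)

% 23. maze.sense(dir: north) => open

% 24. stack.push(x: north) => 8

% 25. maze.move(dir: north) => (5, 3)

% 26. maze.sense(dir: east) => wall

% 27. maze.sense(dir: north) => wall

% 28. maze.sense(dir: west) => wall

% 29. stack.pop() => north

% 30. maze.move(dir: south) => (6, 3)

% 31. stack.pop() => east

% 32. maze.move(dir: west) => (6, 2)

% 33. maze.sense(dir: west) => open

% 34. stack.push(x: west) => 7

% 35. maze.move(dir: west) => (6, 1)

% 36. maze.sense(dir: south) => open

% 37. stack.push(x: south) => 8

% 38. maze.move(dir: south) => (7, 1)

% 39. maze.sense(dir: south) => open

% 40. stack.push(x: south) => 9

% 41. maze.move(dir: south) => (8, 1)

% 42. maze.sense(dir: west) => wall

% 43. stack.pop() => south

% 44. maze.move(dir: north) => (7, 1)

% 45. maze.sense(dir: west) => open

% 46. stack.push(x: west) => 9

% 47. maze.move(dir: west) => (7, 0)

% 48. maze.sense(dir: north) => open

% 49. stack.push(x: north) => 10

% 50. maze.move(dir: north) => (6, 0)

% 51. maze.sense(dir: north) => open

% 52. stack.push(x: north) => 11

% 53. maze.move(dir: north) => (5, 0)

% 54. maze.sense(dir: east) => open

% 55. stack.push(x: east) => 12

% 56. maze.move(dir: east) => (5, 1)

% 57. maze.sense(dir: north) => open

% 58. stack.push(x: north) => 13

% 59. maze.move(dir: north) => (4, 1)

% 60. maze.sense(dir: east) => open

% 61. stack.push(x: east) => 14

% 62. maze.move(dir: east) => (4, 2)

% 63. maze.sense(dir: north) => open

% 64. stack.push(x: north) => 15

% 65. maze.move(dir: north) => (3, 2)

% 66. maze.sense(dir: east) => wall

% 67. maze.sense(dir: north) => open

% 68. stack.push(x: north) => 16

% 69. maze.move(dir: north) => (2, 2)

% 70. maze.sense(dir: east) => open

% 71. stack.push(x: east) => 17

% 72. maze.move(dir: east) => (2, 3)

% 73. maze.sense(dir: east) => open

% 74. stack.push(x: east) => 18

% 75. maze.move(dir: east) => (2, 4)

% 76. maze.sense(dir: south) => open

% 77. stack.push(x: south) => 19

% 78. maze.move(dir: south) => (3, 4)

% 79. maze.sense(dir: south) => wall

% 80. stack.pop() => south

% 81. maze.move(dir: north) => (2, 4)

% 82. maze.sense(dir: north) => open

% 83. stack.push(x: north) => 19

% 84. maze.move(dir: north) => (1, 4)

% 85. maze.sense(dir: north) => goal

% 86. maze.move(dir: north) => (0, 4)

Answer: (0, 4)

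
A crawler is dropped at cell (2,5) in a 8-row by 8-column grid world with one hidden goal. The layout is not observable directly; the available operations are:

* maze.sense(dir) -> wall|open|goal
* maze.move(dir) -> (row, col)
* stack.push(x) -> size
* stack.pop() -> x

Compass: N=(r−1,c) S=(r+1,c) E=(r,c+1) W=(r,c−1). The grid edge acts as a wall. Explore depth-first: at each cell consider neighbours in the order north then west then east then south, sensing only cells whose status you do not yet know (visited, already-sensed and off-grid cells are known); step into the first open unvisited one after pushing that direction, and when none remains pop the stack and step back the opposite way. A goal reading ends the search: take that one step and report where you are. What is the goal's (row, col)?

→ maze.sense(dir→north)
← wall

→ maze.sense(dir→west)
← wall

→ maze.sense(dir→east)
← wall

→ maze.sense(dir→south)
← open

→ stack.push(x→south)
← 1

→ maze.move(dir→south)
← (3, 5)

→ maze.sense(dir→west)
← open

→ stack.push(x→west)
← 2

→ maze.move(dir→west)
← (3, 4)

→ maze.sense(dir→west)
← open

→ stack.push(x→west)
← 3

→ maze.move(dir→west)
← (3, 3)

→ maze.sense(dir→north)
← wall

→ maze.sense(dir→west)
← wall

→ maze.sense(dir→south)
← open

→ stack.push(x→south)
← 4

→ maze.move(dir→south)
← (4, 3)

→ maze.sense(dir→west)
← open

→ stack.push(x→west)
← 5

→ maze.move(dir→west)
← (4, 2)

→ maze.sense(dir→west)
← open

→ stack.push(x→west)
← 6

→ maze.move(dir→west)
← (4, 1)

→ maze.sense(dir→north)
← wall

→ maze.sense(dir→west)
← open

→ stack.push(x→west)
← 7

→ maze.move(dir→west)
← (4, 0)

→ maze.sense(dir→north)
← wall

→ maze.sense(dir→south)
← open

→ stack.push(x→south)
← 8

→ maze.move(dir→south)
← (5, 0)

→ maze.sense(dir→east)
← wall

→ maze.sense(dir→south)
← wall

→ stack.pop()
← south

→ maze.move(dir→north)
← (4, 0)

→ stack.pop()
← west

→ maze.move(dir→east)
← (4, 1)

→ stack.pop()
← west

→ maze.move(dir→east)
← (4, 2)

→ maze.sense(dir→south)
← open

→ stack.push(x→south)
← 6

→ maze.move(dir→south)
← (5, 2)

→ maze.sense(dir→east)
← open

→ stack.push(x→east)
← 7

→ maze.move(dir→east)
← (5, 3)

→ maze.sense(dir→east)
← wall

→ maze.sense(dir→south)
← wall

→ stack.pop()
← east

→ maze.move(dir→west)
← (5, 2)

→ maze.sense(dir→south)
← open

→ stack.push(x→south)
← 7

→ maze.move(dir→south)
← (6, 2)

→ maze.sense(dir→west)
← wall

→ maze.sense(dir→south)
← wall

→ stack.pop()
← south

→ maze.move(dir→north)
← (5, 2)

→ stack.pop()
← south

→ maze.move(dir→north)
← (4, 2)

→ stack.pop()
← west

→ maze.move(dir→east)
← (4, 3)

→ maze.sense(dir→east)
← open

→ stack.push(x→east)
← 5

→ maze.move(dir→east)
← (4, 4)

→ maze.sense(dir→east)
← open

→ stack.push(x→east)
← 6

→ maze.move(dir→east)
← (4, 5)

→ maze.sense(dir→east)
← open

→ stack.push(x→east)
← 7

→ maze.move(dir→east)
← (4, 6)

→ maze.sense(dir→north)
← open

→ stack.push(x→north)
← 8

→ maze.move(dir→north)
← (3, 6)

→ maze.sense(dir→east)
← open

→ stack.push(x→east)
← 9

→ maze.move(dir→east)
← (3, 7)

→ maze.sense(dir→north)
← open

→ stack.push(x→north)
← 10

→ maze.move(dir→north)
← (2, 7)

→ maze.sense(dir→north)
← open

→ stack.push(x→north)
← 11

→ maze.move(dir→north)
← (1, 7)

→ maze.sense(dir→north)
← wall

→ maze.sense(dir→west)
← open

→ stack.push(x→west)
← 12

→ maze.move(dir→west)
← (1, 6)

→ maze.sense(dir→north)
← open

→ stack.push(x→north)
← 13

→ maze.move(dir→north)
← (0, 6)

→ maze.sense(dir→west)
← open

→ stack.push(x→west)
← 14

→ maze.move(dir→west)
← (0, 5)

→ maze.sense(dir→west)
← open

→ stack.push(x→west)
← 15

→ maze.move(dir→west)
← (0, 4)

→ maze.sense(dir→west)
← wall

→ maze.sense(dir→south)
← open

→ stack.push(x→south)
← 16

→ maze.move(dir→south)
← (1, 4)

→ maze.sense(dir→west)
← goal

→ maze.move(dir→west)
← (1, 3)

Answer: (1, 3)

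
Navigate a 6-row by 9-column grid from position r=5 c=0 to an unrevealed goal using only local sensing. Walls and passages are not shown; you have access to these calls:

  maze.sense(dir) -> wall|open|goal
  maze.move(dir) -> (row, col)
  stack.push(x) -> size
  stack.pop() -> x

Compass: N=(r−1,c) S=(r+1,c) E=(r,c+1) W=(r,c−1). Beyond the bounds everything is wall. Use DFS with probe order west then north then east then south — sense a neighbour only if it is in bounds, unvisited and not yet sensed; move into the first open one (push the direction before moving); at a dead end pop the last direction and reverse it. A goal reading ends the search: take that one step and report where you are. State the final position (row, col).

Next I call sense using north, which returns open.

I invoke push using north, yielding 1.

I use move using north, yielding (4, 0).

Using sense using north, giving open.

Using push using north, : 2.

Then move using north, and observe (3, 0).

I call sense using north, yielding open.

Using push using north, yielding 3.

Next I call move using north, which returns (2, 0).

Calling sense using north, — result: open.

Then push using north, which returns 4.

Next I call move using north, yielding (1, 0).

I use sense using north, and see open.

Then push using north, giving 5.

Using move using north, — result: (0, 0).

I invoke sense using east, and get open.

Then push using east, — result: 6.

I try move using east, yielding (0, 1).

I run sense using east, which returns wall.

Then sense using south, giving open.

I try push using south, → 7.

Next I call move using south, : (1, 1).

I try sense using east, and see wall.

I call sense using south, → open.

Using push using south, → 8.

I call move using south, which returns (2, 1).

I call sense using east, : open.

I run push using east, which returns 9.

I use move using east, : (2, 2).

I call sense using east, which returns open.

Invoking push using east, yielding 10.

I try move using east, — result: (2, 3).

I invoke sense using north, and see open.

Next I call push using north, and observe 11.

Invoking move using north, and observe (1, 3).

Calling sense using north, and get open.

I try push using north, and get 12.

I use move using north, which returns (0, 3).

Invoking sense using east, — result: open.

I try push using east, — result: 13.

I use move using east, : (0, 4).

Now I run sense using east, and observe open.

Now I run push using east, — result: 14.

I run move using east, which returns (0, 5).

I run sense using east, which returns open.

Using push using east, : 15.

I run move using east, → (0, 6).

I call sense using east, and see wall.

Using sense using south, and get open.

I run push using south, and observe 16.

I try move using south, and see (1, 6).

Calling sense using west, and see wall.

Using sense using east, giving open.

Then push using east, and observe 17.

Next I call move using east, and see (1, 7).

I try sense using east, and see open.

I call push using east, and observe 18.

Next I call move using east, → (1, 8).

I use sense using north, which returns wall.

Then sense using south, and observe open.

I invoke push using south, giving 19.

Calling move using south, yielding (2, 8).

I invoke sense using west, — result: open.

I try push using west, and observe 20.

Now I run move using west, and get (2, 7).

I run sense using west, and get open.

I run push using west, and observe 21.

I try move using west, and get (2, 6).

Next I call sense using west, and get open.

I call push using west, which returns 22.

Invoking move using west, yielding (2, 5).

Using sense using west, — result: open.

I invoke push using west, → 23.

Invoking move using west, — result: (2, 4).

Then sense using north, and see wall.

Then sense using south, and get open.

Calling push using south, and see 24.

I invoke move using south, : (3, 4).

Calling sense using west, which returns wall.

Then sense using east, and get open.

I try push using east, and see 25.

Then move using east, which returns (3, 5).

I run sense using east, and get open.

Then push using east, and get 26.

Then move using east, → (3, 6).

Calling sense using east, yielding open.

Calling push using east, and observe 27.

I invoke move using east, — result: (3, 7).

Next I call sense using east, : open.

I invoke push using east, and see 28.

Invoking move using east, and see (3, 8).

Using sense using south, and observe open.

Next I call push using south, and get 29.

Using move using south, which returns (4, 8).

Invoking sense using west, — result: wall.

Now I run sense using south, and see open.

Next I call push using south, and observe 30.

I try move using south, : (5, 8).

I invoke sense using west, giving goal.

I invoke move using west, giving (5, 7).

Answer: (5, 7)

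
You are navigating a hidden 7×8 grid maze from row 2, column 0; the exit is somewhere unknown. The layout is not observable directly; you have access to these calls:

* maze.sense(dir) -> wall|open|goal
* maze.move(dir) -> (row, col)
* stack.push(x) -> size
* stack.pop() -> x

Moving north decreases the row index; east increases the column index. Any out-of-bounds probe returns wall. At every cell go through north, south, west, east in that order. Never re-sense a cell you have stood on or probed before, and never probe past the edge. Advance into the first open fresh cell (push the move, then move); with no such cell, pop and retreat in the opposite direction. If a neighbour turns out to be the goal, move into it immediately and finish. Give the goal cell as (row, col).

;; sense(dir→north) == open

;; push(x→north) == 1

;; move(dir→north) == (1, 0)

;; sense(dir→north) == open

;; push(x→north) == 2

;; move(dir→north) == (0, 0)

;; sense(dir→east) == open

;; push(x→east) == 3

;; move(dir→east) == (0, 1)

;; sense(dir→south) == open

;; push(x→south) == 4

;; move(dir→south) == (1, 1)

;; sense(dir→south) == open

;; push(x→south) == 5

;; move(dir→south) == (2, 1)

;; sense(dir→south) == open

;; push(x→south) == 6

;; move(dir→south) == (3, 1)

;; sense(dir→south) == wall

;; sense(dir→west) == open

;; push(x→west) == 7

;; move(dir→west) == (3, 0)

;; sense(dir→south) == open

;; push(x→south) == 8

;; move(dir→south) == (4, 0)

;; sense(dir→south) == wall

;; pop() == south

;; move(dir→north) == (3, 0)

;; pop() == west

;; move(dir→east) == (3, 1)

;; sense(dir→east) == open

;; push(x→east) == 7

;; move(dir→east) == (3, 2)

;; sense(dir→north) == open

;; push(x→north) == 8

;; move(dir→north) == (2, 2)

;; sense(dir→north) == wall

;; sense(dir→east) == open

;; push(x→east) == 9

;; move(dir→east) == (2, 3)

;; sense(dir→north) == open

;; push(x→north) == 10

;; move(dir→north) == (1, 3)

;; sense(dir→north) == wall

;; sense(dir→east) == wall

;; pop() == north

;; move(dir→south) == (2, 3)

;; sense(dir→south) == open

;; push(x→south) == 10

;; move(dir→south) == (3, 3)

;; sense(dir→south) == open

;; push(x→south) == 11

;; move(dir→south) == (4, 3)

;; sense(dir→south) == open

;; push(x→south) == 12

;; move(dir→south) == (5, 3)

;; sense(dir→south) == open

;; push(x→south) == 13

;; move(dir→south) == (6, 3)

;; sense(dir→west) == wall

;; sense(dir→east) == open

;; push(x→east) == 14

;; move(dir→east) == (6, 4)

;; sense(dir→north) == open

;; push(x→north) == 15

;; move(dir→north) == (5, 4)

;; sense(dir→north) == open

;; push(x→north) == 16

;; move(dir→north) == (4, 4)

;; sense(dir→north) == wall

;; sense(dir→east) == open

;; push(x→east) == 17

;; move(dir→east) == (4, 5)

;; sense(dir→north) == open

;; push(x→north) == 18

;; move(dir→north) == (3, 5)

;; sense(dir→north) == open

;; push(x→north) == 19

;; move(dir→north) == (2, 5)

;; sense(dir→north) == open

;; push(x→north) == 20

;; move(dir→north) == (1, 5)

;; sense(dir→north) == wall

;; sense(dir→east) == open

;; push(x→east) == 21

;; move(dir→east) == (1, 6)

;; sense(dir→north) == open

;; push(x→north) == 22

;; move(dir→north) == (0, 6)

;; sense(dir→east) == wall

;; pop() == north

;; move(dir→south) == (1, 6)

;; sense(dir→south) == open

;; push(x→south) == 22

;; move(dir→south) == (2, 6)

;; sense(dir→south) == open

;; push(x→south) == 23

;; move(dir→south) == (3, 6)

;; sense(dir→south) == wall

;; sense(dir→east) == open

;; push(x→east) == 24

;; move(dir→east) == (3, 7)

;; sense(dir→north) == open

;; push(x→north) == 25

;; move(dir→north) == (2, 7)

;; sense(dir→north) == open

;; push(x→north) == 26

;; move(dir→north) == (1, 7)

;; pop() == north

;; move(dir→south) == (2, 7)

;; pop() == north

;; move(dir→south) == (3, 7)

;; sense(dir→south) == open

;; push(x→south) == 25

;; move(dir→south) == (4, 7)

;; sense(dir→south) == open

;; push(x→south) == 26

;; move(dir→south) == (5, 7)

;; sense(dir→south) == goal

;; move(dir→south) == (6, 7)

Answer: (6, 7)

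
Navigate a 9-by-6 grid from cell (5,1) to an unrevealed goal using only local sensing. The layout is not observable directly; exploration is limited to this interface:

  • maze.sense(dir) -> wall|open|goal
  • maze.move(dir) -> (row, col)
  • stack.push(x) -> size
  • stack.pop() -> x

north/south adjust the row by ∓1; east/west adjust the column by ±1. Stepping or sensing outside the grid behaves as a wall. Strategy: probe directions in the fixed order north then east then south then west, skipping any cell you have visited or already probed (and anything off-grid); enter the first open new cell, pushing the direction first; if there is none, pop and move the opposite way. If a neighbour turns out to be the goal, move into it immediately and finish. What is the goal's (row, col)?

Now I run maze.sense on dir→north, and see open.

Then stack.push on x→north, → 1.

I invoke maze.move on dir→north, — result: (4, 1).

Now I run maze.sense on dir→north, — result: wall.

Now I run maze.sense on dir→east, : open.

Invoking stack.push on x→east, which returns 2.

I use maze.move on dir→east, and see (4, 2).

Using maze.sense on dir→north, : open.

Next I call stack.push on x→north, and see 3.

Calling maze.move on dir→north, and observe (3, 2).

Invoking maze.sense on dir→north, giving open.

Now I run stack.push on x→north, : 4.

Calling maze.move on dir→north, → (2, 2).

I invoke maze.sense on dir→north, yielding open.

I try stack.push on x→north, yielding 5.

I invoke maze.move on dir→north, and see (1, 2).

Now I run maze.sense on dir→north, and see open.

I invoke stack.push on x→north, and get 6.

Using maze.move on dir→north, — result: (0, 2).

Now I run maze.sense on dir→east, — result: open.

I try stack.push on x→east, which returns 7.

Next I call maze.move on dir→east, — result: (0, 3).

I try maze.sense on dir→east, → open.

I try stack.push on x→east, — result: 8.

Calling maze.move on dir→east, and get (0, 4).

Next I call maze.sense on dir→east, and get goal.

I invoke maze.move on dir→east, and get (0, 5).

Answer: (0, 5)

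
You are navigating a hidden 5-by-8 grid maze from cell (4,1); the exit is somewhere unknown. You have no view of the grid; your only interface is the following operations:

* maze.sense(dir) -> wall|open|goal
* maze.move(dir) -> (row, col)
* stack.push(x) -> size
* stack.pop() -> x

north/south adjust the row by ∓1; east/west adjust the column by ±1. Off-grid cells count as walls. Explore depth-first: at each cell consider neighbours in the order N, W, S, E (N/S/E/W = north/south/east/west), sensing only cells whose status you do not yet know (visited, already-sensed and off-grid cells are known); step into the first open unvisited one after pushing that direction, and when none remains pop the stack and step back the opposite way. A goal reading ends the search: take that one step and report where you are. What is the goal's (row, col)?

Calling maze.sense(north), and get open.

I invoke stack.push(north), which returns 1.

Next I call maze.move(north), — result: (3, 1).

Invoking maze.sense(north), giving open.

I try stack.push(north), → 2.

Now I run maze.move(north), and observe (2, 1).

I call maze.sense(north), which returns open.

Calling stack.push(north), and get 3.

Calling maze.move(north), : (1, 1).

Now I run maze.sense(north), — result: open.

Now I run stack.push(north), yielding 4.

Then maze.move(north), yielding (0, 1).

I use maze.sense(west), and see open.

Calling stack.push(west), and observe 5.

Now I run maze.move(west), : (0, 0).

I run maze.sense(south), : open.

I run stack.push(south), and observe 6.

Invoking maze.move(south), giving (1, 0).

I try maze.sense(south), which returns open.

I try stack.push(south), → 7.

I run maze.move(south), : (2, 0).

I try maze.sense(south), and observe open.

Next I call stack.push(south), and get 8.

Next I call maze.move(south), → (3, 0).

Then maze.sense(south), — result: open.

Calling stack.push(south), — result: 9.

Calling maze.move(south), and see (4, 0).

I use stack.pop, : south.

I run maze.move(north), yielding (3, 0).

I use stack.pop(), and get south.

Using maze.move(north), → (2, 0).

Using stack.pop(), yielding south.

I call maze.move(north), — result: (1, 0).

I run stack.pop, giving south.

Then maze.move(north), and see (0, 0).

Using stack.pop, giving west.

Invoking maze.move(east), : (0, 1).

I use maze.sense(east), and get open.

Now I run stack.push(east), yielding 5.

I call maze.move(east), yielding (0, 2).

Now I run maze.sense(south), giving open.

Using stack.push(south), and get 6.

I try maze.move(south), : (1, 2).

Now I run maze.sense(south), and get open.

I invoke stack.push(south), and get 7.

I call maze.move(south), — result: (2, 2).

Now I run maze.sense(south), and see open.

Next I call stack.push(south), → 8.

I run maze.move(south), which returns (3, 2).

I use maze.sense(south), and see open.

Using stack.push(south), : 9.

I invoke maze.move(south), and observe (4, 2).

I run maze.sense(east), and get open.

Now I run stack.push(east), and get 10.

Using maze.move(east), and see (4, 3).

Using maze.sense(north), : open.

I invoke stack.push(north), and see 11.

I use maze.move(north), and see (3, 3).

Calling maze.sense(north), giving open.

Invoking stack.push(north), → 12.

I try maze.move(north), yielding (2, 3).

Now I run maze.sense(north), : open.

Next I call stack.push(north), — result: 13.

I call maze.move(north), and get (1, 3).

I use maze.sense(north), which returns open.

I use stack.push(north), : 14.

Now I run maze.move(north), → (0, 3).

Invoking maze.sense(east), and get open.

I run stack.push(east), — result: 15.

I call maze.move(east), and see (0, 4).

I invoke maze.sense(south), giving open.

Then stack.push(south), giving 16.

Next I call maze.move(south), giving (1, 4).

Next I call maze.sense(south), — result: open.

Now I run stack.push(south), and get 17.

Next I call maze.move(south), and get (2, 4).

Calling maze.sense(south), and get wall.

I call maze.sense(east), giving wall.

Using stack.pop(), — result: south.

Invoking maze.move(north), — result: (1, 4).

Then maze.sense(east), which returns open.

I use stack.push(east), which returns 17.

I call maze.move(east), yielding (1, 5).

Invoking maze.sense(north), and observe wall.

I use maze.sense(east), and see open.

Now I run stack.push(east), — result: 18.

Invoking maze.move(east), which returns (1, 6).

Invoking maze.sense(north), giving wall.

Calling maze.sense(south), — result: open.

I call stack.push(south), → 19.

Next I call maze.move(south), and observe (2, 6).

I run maze.sense(south), and observe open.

Now I run stack.push(south), and see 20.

I run maze.move(south), and observe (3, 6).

I use maze.sense(west), which returns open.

Now I run stack.push(west), → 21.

Next I call maze.move(west), and get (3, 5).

I try maze.sense(south), : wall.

Calling stack.pop, which returns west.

I use maze.move(east), — result: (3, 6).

Invoking maze.sense(south), : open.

Invoking stack.push(south), and observe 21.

Next I call maze.move(south), : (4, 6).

Next I call maze.sense(east), → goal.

Then maze.move(east), : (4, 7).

Answer: (4, 7)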